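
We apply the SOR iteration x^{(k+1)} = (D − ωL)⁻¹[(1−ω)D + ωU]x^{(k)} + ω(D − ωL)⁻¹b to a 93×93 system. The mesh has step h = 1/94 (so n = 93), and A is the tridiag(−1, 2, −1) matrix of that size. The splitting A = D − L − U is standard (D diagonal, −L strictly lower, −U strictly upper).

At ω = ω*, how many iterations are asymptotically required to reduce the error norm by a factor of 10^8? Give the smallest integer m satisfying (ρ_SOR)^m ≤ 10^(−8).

m = 276

½·tridiag(1,0,1) at n=93: λ_k = cos(kπ/94); max |λ| at k=1 ⇒ ρ_J = cos(π/94) ≈ 0.9994416.
root = sin(π/94) = 0.0334150  (since 1−cos² = sin²).
ω* = 2/(1 + 0.0334150) = 2/1.0334150 = 1.9353309.
ρ_SOR = ω* − 1 ≈ 0.9353309.
ρ_SOR^m ≤ 10^(−8) ⇔ m ≥ 8·ln10/(−ln 0.9353309) = 18.4207/0.0668549 = 275.533; m = ⌈275.533⌉ = 276.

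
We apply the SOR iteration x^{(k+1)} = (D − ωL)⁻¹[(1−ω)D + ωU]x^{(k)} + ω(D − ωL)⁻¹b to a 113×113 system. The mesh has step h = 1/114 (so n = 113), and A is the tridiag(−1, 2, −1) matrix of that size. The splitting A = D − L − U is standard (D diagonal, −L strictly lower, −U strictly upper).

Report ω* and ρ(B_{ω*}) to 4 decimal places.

With n=113, ρ(Jacobi) = cos(π/114) = 0.9996.
1 − cos²(π/114) = sin²(π/114) ⇒ √(1−ρ_J²) = sin(π/114) = 0.02755.
ω* = 2 / (1 + 0.02755) = 2 / 1.02755 ≈ 1.9464.
ρ_SOR = ω* − 1 ≈ 0.9464.

ω* = 1.9464, ρ_SOR = 0.9464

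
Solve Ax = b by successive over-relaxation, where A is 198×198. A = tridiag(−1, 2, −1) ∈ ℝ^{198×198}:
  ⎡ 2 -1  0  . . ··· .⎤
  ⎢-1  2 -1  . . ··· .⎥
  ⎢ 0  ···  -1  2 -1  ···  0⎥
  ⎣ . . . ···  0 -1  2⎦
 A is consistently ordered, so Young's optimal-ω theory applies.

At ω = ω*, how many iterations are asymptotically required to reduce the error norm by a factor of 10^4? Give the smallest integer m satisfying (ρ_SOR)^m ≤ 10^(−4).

[ρ_J] n=198: ρ(B_J) = cos(π/(n+1)) = cos(π/199) = 0.9998754.
√(1 − cos²(π/199)) = sin(π/199) ≈ 0.0157862.
ω* = 2 / (1 + 0.0157862) = 2 / 1.0157862 ≈ 1.9689183.
At ω = 1.9689183 every |λ(B_ω)| = ω−1, so ρ_SOR = 0.9689183.
ρ_SOR^m ≤ 10^(−4) ⇔ m ≥ 4·ln10/(−ln 0.9689183) = 9.21034/0.031575 = 291.697; m = ⌈291.697⌉ = 292.

m = 292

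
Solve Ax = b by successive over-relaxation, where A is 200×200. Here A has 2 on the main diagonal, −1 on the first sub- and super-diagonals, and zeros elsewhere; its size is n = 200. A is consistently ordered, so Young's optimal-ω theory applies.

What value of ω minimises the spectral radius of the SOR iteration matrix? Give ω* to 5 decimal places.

n=200: λ(B_J) = 1 − λ(A)/2 = cos(kπ/201); k=1 gives ρ_J = 0.99988.
√(1−ρ_J²) simplifies to sin(π/201) = 0.015629.
ω* = 2/(1 + 0.015629) = 2/1.015629 = 1.96922.
ρ_SOR = ω* − 1 ≈ 0.96922.

ω* = 1.96922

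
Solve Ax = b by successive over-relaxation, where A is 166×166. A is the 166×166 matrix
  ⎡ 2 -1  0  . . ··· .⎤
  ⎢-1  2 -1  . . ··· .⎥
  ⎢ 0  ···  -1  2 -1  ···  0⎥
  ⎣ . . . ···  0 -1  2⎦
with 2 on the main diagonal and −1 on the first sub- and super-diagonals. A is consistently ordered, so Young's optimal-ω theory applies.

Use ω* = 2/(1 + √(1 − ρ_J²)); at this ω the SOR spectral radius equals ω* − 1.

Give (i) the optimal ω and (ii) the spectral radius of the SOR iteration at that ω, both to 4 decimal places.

ω* = 1.9631, ρ_SOR = 0.9631

ρ_J = max_k |cos(kπ/167)| = cos(π/167) = 0.9998
√(1 − cos²(π/167)) = sin(π/167) ≈ 0.01881.
ω* = 2/(1+0.01881) = 1.9631
ρ(B_{ω*}) = ω*−1 = 0.9631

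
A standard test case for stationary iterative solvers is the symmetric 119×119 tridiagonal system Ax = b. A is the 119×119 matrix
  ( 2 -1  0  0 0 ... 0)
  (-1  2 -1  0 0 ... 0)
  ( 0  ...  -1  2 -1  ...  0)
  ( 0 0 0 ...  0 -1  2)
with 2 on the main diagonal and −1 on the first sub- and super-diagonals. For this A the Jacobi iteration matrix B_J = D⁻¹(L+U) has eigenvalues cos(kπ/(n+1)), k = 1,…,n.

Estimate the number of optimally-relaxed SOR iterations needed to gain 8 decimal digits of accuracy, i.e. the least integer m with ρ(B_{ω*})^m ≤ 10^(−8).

B_J for the 119×119 system has eigenvalues cos(kπ/120); ρ_J = cos(π/120) = 0.9996573.
1 − cos²(π/120) = sin²(π/120) ⇒ √(1−ρ_J²) = sin(π/120) = 0.0261769.
So ω* = 2/1.0261769 = 1.9489817 (Young).
Hence ρ(B_{ω*}) = 1.9489817 − 1 = 0.9489817.
ρ_SOR^m ≤ 10^(−8) ⇔ m ≥ 8·ln10/(−ln 0.9489817) = 18.4207/0.0523658 = 351.770; m = ⌈351.770⌉ = 352.

m = 352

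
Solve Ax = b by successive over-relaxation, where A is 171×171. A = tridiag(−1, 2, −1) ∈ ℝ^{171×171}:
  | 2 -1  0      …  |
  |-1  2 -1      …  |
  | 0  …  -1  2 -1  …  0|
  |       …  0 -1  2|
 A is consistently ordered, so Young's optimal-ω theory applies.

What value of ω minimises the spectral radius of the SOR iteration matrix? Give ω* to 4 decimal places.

ρ_J = max_k |cos(kπ/172)| = cos(π/172) = 0.9998
1 − cos²(π/172) = sin²(π/172) ⇒ √(1−ρ_J²) = sin(π/172) = 0.01826.
Then 2/(1+√(1−ρ_J²)) = 2/(1+0.01826); ω* = 2/1.01826 = 1.9641.
and ρ(B_{ω*}) = 1.9641 − 1 = 0.9641.

ω* = 1.9641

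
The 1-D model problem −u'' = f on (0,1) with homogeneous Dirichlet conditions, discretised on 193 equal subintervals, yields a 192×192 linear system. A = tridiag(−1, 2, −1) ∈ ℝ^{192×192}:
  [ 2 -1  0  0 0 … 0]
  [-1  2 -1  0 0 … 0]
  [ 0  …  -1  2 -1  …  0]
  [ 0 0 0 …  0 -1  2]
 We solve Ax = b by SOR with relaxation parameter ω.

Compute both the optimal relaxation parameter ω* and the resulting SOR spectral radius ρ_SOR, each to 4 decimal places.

ω* = 1.9680, ρ_SOR = 0.9680

n=192: λ(B_J) = 1 − λ(A)/2 = cos(kπ/193); k=1 gives ρ_J = 0.9999.
√(1 − cos²(π/193)) = sin(π/193) ≈ 0.01628.
ω* = 2/(1+0.01628) = 1.9680
and ρ(B_{ω*}) = 1.9680 − 1 = 0.9680.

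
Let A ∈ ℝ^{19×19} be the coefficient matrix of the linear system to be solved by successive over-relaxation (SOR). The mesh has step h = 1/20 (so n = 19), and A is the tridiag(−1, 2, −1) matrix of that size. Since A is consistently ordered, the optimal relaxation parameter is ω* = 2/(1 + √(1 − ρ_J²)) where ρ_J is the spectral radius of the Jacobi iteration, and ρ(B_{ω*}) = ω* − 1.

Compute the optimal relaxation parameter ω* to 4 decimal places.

ω* = 1.7295

[ρ_J] n=19: ρ(B_J) = cos(π/(n+1)) = cos(π/20) = 0.9877.
√(1 − cos²(π/20)) = sin(π/20) ≈ 0.15643.
ω* = 2 / (1 + 0.15643) = 2 / 1.15643 ≈ 1.7295.
Hence ρ(B_{ω*}) = 1.7295 − 1 = 0.7295.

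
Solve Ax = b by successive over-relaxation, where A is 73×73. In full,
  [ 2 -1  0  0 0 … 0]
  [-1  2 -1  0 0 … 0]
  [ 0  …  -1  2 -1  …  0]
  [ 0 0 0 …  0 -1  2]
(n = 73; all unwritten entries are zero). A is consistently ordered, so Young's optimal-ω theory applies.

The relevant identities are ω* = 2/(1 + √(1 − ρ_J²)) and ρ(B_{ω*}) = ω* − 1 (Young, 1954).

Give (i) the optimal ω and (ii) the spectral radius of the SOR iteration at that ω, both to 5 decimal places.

ω* = 1.91857, ρ_SOR = 0.91857

B_J for the 73×73 system has eigenvalues cos(kπ/74); ρ_J = cos(π/74) = 0.99910.
√(1−ρ_J²) = |sin(π/74)| = 0.042441
ω* = 2/(1 + 0.042441) = 2/1.042441 = 1.91857.
At ω = 1.91857 every |λ(B_ω)| = ω−1, so ρ_SOR = 0.91857.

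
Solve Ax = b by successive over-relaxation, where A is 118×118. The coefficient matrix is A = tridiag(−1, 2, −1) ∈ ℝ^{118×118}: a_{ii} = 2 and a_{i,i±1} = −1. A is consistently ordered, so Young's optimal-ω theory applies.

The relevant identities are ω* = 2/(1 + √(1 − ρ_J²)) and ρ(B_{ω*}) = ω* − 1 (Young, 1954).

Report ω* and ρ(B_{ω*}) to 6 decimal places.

B_J for the 118×118 system has eigenvalues cos(kπ/119); ρ_J = cos(π/119) = 0.999652.
√(1−ρ_J²) = |sin(π/119)| = 0.0263969
ω* = 2/(1 + 0.0263969) = 2/1.0263969 = 1.948564.
ρ_SOR = ω* − 1 = 1.948564 − 1 = 0.948564.

ω* = 1.948564, ρ_SOR = 0.948564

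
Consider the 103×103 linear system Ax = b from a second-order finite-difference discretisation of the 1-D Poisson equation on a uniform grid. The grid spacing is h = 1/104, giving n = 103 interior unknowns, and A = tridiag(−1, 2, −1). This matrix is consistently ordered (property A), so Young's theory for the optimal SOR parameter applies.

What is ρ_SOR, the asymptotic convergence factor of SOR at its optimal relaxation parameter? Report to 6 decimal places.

½·tridiag(1,0,1) at n=103: λ_k = cos(kπ/104); max |λ| at k=1 ⇒ ρ_J = cos(π/104) ≈ 0.999544.
1 − cos²(π/104) = sin²(π/104) ⇒ √(1−ρ_J²) = sin(π/104) = 0.0302030.
So ω* = 2/1.0302030 = 1.941365 (Young).
and ρ(B_{ω*}) = 1.941365 − 1 = 0.941365.

ρ_SOR = 0.941365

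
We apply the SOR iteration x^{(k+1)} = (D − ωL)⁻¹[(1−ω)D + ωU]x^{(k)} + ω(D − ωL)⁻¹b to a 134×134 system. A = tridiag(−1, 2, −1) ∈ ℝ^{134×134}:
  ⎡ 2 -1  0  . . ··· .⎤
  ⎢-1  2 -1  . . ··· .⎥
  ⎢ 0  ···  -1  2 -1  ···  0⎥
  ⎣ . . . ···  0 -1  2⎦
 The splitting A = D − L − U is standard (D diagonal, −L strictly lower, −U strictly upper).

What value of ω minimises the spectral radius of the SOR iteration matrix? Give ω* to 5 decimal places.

½·tridiag(1,0,1) at n=134: λ_k = cos(kπ/135); max |λ| at k=1 ⇒ ρ_J = cos(π/135) ≈ 0.99973.
root = sin(π/135) = 0.023269  (since 1−cos² = sin²).
So ω* = 2/1.023269 = 1.95452 (Young).
Hence ρ(B_{ω*}) = 1.95452 − 1 = 0.95452.

ω* = 1.95452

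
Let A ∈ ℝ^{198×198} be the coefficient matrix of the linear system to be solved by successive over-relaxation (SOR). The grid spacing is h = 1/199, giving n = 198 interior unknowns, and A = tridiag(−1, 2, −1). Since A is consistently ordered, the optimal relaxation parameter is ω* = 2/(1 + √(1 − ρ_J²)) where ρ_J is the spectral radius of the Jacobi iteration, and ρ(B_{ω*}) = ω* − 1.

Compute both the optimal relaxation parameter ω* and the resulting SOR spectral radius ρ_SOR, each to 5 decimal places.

ρ_J = max_k |cos(kπ/199)| = cos(π/199) = 0.99988
√(1−ρ_J²) = |sin(π/199)| = 0.015786
Then 2/(1+√(1−ρ_J²)) = 2/(1+0.015786); ω* = 2/1.015786 = 1.96892.
[ρ_SOR] ω* − 1 = 0.96892.

ω* = 1.96892, ρ_SOR = 0.96892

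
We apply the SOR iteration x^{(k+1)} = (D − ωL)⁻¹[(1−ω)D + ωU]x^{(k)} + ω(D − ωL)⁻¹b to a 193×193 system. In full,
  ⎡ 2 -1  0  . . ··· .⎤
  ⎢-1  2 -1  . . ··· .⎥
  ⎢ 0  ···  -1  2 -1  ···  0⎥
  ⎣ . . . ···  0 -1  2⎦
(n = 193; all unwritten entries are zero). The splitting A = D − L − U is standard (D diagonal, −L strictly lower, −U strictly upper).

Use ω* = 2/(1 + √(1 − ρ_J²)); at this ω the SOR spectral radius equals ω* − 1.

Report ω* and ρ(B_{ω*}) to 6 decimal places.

With n=193, ρ(Jacobi) = cos(π/194) = 0.999869.
√(1−ρ_J²) simplifies to sin(π/194) = 0.0161931.
ω* = 2/(1+0.0161931) = 1.968130
[ρ_SOR] ω* − 1 = 0.968130.

ω* = 1.968130, ρ_SOR = 0.968130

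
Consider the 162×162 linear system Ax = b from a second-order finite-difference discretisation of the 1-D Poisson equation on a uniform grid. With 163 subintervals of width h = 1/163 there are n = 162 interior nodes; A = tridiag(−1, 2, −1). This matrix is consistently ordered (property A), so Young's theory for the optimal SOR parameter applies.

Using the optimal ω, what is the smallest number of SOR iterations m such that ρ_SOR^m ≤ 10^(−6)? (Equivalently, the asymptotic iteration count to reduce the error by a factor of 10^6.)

½·tridiag(1,0,1) at n=162: λ_k = cos(kπ/163); max |λ| at k=1 ⇒ ρ_J = cos(π/163) ≈ 0.9998143.
√(1−ρ_J²) simplifies to sin(π/163) = 0.0192724.
Then 2/(1+√(1−ρ_J²)) = 2/(1+0.0192724); ω* = 2/1.0192724 = 1.9621840.
ρ(B_{ω*}) = ω*−1 = 0.9621840
m ≥ 6·ln10 / (−ln 0.9621840) = 358.382; smallest integer m = 359.

m = 359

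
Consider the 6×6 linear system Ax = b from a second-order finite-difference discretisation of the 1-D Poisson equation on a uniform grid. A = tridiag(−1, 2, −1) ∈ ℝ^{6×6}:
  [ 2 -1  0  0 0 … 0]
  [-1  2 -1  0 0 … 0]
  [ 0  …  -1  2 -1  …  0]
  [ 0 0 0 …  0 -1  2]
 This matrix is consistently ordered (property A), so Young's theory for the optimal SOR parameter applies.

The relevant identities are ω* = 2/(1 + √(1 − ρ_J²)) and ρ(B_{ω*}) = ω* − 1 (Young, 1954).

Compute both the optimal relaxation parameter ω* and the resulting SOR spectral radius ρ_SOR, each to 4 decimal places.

n=6: λ(B_J) = 1 − λ(A)/2 = cos(kπ/7); k=1 gives ρ_J = 0.9010.
1 − cos²(π/7) = sin²(π/7) ⇒ √(1−ρ_J²) = sin(π/7) = 0.43388.
ω* = 2 / (1 + 0.43388) = 2 / 1.43388 ≈ 1.3948.
ρ(B_{ω*}) = ω*−1 = 0.3948

ω* = 1.3948, ρ_SOR = 0.3948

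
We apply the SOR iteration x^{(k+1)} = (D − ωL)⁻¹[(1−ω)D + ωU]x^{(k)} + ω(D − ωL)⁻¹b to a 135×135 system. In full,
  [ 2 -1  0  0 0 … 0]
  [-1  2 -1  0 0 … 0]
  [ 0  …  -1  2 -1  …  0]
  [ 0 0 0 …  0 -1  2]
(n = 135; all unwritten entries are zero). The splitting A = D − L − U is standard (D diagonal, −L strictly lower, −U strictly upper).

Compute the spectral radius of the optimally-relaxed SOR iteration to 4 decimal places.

With n=135, ρ(Jacobi) = cos(π/136) = 0.9997.
√(1 − cos²(π/136)) = sin(π/136) ≈ 0.02310.
So ω* = 2/1.02310 = 1.9548 (Young).
Hence ρ(B_{ω*}) = 1.9548 − 1 = 0.9548.

ρ_SOR = 0.9548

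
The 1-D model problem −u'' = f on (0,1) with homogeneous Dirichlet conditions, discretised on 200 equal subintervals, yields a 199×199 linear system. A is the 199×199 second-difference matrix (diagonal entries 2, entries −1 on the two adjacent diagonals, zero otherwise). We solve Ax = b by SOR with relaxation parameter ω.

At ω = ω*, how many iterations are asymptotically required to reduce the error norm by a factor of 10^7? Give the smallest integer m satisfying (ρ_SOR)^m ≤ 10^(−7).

spectrum of D⁻¹(L+U) = {cos(kπ/200) : 1≤k≤199}; ρ_J = cos(π/200) = 0.9998766.
√(1 − cos²(π/200)) = sin(π/200) ≈ 0.0157073.
[ω*] 2 ÷ (1 + 0.0157073) = 2 ÷ 1.0157073 = 1.9690712.
ρ_SOR = ω* − 1 ≈ 0.9690712.
Need (0.9690712)^m ≤ 10^(−7): m ≥ 7·ln10/|ln 0.9690712| = 16.1181/0.0314172 = 513.034 ⇒ m = 514.

m = 514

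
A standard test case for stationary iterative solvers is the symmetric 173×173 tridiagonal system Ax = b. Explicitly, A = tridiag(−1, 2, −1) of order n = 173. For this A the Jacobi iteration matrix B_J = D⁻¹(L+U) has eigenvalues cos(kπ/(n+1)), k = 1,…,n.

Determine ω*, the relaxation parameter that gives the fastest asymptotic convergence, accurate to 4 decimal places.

ρ_J = max_k |cos(kπ/174)| = cos(π/174) = 0.9998
√(1−ρ_J²) simplifies to sin(π/174) = 0.01805.
So ω* = 2/1.01805 = 1.9645 (Young).
ρ_SOR = ω* − 1 ≈ 0.9645.

ω* = 1.9645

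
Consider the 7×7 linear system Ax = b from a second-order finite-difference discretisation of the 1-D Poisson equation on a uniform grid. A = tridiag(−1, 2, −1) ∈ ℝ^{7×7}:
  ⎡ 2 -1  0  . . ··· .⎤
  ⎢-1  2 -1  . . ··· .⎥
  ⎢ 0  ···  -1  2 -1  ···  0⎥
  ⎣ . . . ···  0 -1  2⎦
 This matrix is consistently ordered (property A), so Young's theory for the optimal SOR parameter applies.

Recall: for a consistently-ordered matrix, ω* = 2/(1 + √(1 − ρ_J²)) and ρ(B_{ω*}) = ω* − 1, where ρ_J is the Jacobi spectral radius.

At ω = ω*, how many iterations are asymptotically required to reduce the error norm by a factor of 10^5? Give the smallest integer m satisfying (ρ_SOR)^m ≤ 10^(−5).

m = 15

spectrum of D⁻¹(L+U) = {cos(kπ/8) : 1≤k≤7}; ρ_J = cos(π/8) = 0.9238795.
1 − cos²(π/8) = sin²(π/8) ⇒ √(1−ρ_J²) = sin(π/8) = 0.3826834.
So ω* = 2/1.3826834 = 1.4464627 (Young).
ρ_SOR = ω* − 1 = 1.4464627 − 1 = 0.4464627.
Need (0.4464627)^m ≤ 10^(−5): m ≥ 5·ln10/|ln 0.4464627| = 11.5129/0.806399 = 14.277 ⇒ m = 15.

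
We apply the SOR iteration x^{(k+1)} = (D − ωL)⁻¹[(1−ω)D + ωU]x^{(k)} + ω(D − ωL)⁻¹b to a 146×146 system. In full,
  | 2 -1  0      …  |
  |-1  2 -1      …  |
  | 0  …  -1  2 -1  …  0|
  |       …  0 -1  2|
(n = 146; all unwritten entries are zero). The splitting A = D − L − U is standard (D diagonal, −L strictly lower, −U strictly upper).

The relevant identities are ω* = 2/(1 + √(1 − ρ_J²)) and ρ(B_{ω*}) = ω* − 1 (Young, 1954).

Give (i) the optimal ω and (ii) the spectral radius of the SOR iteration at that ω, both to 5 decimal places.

ω* = 1.95815, ρ_SOR = 0.95815

With n=146, ρ(Jacobi) = cos(π/147) = 0.99977.
1 − cos²(π/147) = sin²(π/147) ⇒ √(1−ρ_J²) = sin(π/147) = 0.021370.
Young: ω* = 2/(1+√(1−ρ_J²)) = 2/(1+0.021370) = 2/1.021370 = 1.95815.
ρ_SOR = ω* − 1 = 1.95815 − 1 = 0.95815.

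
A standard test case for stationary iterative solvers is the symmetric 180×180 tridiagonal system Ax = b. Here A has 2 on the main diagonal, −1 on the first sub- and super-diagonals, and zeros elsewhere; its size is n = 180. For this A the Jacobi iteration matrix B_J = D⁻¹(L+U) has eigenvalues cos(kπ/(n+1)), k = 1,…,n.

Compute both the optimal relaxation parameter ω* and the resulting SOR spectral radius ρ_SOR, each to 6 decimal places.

ω* = 1.965880, ρ_SOR = 0.965880

ρ_J = max_k |cos(kπ/181)| = cos(π/181) = 0.999849
√(1−ρ_J²) simplifies to sin(π/181) = 0.0173560.
ω* = 2 / (1 + 0.0173560) = 2 / 1.0173560 ≈ 1.965880.
ρ_SOR = ω* − 1 = 1.965880 − 1 = 0.965880.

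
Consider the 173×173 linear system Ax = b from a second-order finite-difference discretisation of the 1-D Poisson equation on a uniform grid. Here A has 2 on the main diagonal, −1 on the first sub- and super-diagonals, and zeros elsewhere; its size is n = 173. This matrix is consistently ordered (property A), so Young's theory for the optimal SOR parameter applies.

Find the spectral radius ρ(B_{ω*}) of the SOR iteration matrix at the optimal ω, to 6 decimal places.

n=173: λ(B_J) = 1 − λ(A)/2 = cos(kπ/174); k=1 gives ρ_J = 0.999837.
root = sin(π/174) = 0.0180541  (since 1−cos² = sin²).
Young: ω* = 2/(1+√(1−ρ_J²)) = 2/(1+0.0180541) = 2/1.0180541 = 1.964532.
ρ_SOR = ω* − 1 = 1.964532 − 1 = 0.964532.

ρ_SOR = 0.964532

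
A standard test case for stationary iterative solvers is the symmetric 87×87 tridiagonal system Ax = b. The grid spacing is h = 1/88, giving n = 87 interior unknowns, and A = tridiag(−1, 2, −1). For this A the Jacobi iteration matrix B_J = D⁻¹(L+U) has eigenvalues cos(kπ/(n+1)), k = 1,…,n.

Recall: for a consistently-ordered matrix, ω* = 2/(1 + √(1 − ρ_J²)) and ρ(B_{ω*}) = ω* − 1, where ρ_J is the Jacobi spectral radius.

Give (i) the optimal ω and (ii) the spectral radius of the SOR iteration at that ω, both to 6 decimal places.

ω* = 1.931075, ρ_SOR = 0.931075

½·tridiag(1,0,1) at n=87: λ_k = cos(kπ/88); max |λ| at k=1 ⇒ ρ_J = cos(π/88) ≈ 0.999363.
root = sin(π/88) = 0.0356923  (since 1−cos² = sin²).
ω* = 2/(1+0.0356923) = 1.931075
and ρ(B_{ω*}) = 1.931075 − 1 = 0.931075.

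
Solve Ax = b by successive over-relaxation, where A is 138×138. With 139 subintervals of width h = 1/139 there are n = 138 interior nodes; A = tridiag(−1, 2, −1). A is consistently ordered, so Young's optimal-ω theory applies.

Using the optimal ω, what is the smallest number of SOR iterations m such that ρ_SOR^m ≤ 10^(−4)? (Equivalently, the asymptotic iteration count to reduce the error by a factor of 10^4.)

m = 204

½·tridiag(1,0,1) at n=138: λ_k = cos(kπ/139); max |λ| at k=1 ⇒ ρ_J = cos(π/139) ≈ 0.9997446.
1 − cos²(π/139) = sin²(π/139) ⇒ √(1−ρ_J²) = sin(π/139) = 0.0225995.
ω* = 2 / (1 + 0.0225995) = 2 / 1.0225995 ≈ 1.9557999.
At ω = 1.9557999 every |λ(B_ω)| = ω−1, so ρ_SOR = 0.9557999.
For 4 digits: m = 4·ln10 / (−ln 0.9557999) = 9.21034/0.0452067 = 203.738; round up → m = 204.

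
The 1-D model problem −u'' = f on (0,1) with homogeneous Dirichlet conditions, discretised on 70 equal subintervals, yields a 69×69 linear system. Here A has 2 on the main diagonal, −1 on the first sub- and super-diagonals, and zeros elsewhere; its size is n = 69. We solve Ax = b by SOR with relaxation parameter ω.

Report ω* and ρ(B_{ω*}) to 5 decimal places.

ρ_J = max_k |cos(kπ/70)| = cos(π/70) = 0.99899
√(1 − cos²(π/70)) = sin(π/70) ≈ 0.044865.
Young: ω* = 2/(1+√(1−ρ_J²)) = 2/(1+0.044865) = 2/1.044865 = 1.91412.
Hence ρ(B_{ω*}) = 1.91412 − 1 = 0.91412.

ω* = 1.91412, ρ_SOR = 0.91412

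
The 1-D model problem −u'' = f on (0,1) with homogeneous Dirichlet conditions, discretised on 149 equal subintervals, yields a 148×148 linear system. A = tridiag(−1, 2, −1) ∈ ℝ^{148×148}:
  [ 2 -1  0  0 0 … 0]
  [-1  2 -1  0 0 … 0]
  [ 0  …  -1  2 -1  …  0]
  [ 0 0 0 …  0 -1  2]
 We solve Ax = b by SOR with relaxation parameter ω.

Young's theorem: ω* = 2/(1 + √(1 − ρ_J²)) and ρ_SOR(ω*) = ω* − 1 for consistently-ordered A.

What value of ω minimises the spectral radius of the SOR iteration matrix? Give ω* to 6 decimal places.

ω* = 1.958705

ρ_J = max_k |cos(kπ/149)| = cos(π/149) = 0.999778
1 − cos²(π/149) = sin²(π/149) ⇒ √(1−ρ_J²) = sin(π/149) = 0.0210830.
ω* = 2 / (1 + 0.0210830) = 2 / 1.0210830 ≈ 1.958705.
Hence ρ(B_{ω*}) = 1.958705 − 1 = 0.958705.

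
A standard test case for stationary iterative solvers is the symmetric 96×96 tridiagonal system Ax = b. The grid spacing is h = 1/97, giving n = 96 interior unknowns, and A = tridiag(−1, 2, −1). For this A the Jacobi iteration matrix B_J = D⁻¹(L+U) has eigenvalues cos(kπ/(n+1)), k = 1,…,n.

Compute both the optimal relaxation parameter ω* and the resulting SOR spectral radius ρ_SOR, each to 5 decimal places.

With n=96, ρ(Jacobi) = cos(π/97) = 0.99948.
√(1−ρ_J²) = |sin(π/97)| = 0.032382
Then 2/(1+√(1−ρ_J²)) = 2/(1+0.032382); ω* = 2/1.032382 = 1.93727.
ρ_SOR = ω* − 1 = 1.93727 − 1 = 0.93727.

ω* = 1.93727, ρ_SOR = 0.93727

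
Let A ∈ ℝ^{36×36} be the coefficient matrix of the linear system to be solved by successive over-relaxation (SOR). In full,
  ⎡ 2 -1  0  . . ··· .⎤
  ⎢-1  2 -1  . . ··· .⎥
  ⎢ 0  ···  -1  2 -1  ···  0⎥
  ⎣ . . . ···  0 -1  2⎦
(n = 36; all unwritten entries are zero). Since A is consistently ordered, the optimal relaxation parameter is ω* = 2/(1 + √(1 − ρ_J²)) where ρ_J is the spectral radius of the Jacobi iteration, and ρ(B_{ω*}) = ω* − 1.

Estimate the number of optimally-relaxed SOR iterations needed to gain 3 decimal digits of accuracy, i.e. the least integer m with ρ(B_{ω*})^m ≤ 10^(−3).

m = 41

½·tridiag(1,0,1) at n=36: λ_k = cos(kπ/37); max |λ| at k=1 ⇒ ρ_J = cos(π/37) ≈ 0.9963975.
√(1−ρ_J²) = |sin(π/37)| = 0.0848059
So ω* = 2/1.0848059 = 1.8436478 (Young).
ρ(B_{ω*}) = ω*−1 = 0.8436478
ρ_SOR^m ≤ 10^(−3) ⇔ m ≥ 3·ln10/(−ln 0.8436478) = 6.90776/0.17002 = 40.629; m = ⌈40.629⌉ = 41.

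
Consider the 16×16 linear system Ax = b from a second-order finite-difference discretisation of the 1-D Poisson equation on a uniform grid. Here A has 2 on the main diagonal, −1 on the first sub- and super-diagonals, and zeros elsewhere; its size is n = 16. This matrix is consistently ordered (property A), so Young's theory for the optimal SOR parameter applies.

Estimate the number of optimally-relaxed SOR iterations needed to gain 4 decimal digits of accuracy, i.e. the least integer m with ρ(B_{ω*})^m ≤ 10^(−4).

[ρ_J] n=16: ρ(B_J) = cos(π/(n+1)) = cos(π/17) = 0.9829731.
1 − cos²(π/17) = sin²(π/17) ⇒ √(1−ρ_J²) = sin(π/17) = 0.1837495.
[ω*] 2 ÷ (1 + 0.1837495) = 2 ÷ 1.1837495 = 1.6895466.
ρ_SOR = ω* − 1 = 1.6895466 − 1 = 0.6895466.
4·ln10 = 9.21034; −ln(0.6895466) = 0.371721; m = ⌈9.21034/0.371721⌉ = ⌈24.778⌉ = 25.

m = 25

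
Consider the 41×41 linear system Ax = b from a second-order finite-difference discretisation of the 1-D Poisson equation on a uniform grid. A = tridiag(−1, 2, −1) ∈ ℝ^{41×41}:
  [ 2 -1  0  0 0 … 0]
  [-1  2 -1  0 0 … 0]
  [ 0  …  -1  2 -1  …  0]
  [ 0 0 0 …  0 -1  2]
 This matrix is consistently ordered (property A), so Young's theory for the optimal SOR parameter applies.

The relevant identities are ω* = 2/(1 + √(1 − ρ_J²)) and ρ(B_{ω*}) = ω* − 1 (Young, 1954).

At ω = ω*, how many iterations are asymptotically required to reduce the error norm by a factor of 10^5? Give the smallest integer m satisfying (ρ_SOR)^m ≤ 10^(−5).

m = 77

With n=41, ρ(Jacobi) = cos(π/42) = 0.9972038.
√(1−ρ_J²) simplifies to sin(π/42) = 0.0747301.
Then 2/(1+√(1−ρ_J²)) = 2/(1+0.0747301); ω* = 2/1.0747301 = 1.8609323.
ρ_SOR = ω* − 1 ≈ 0.8609323.
For 5 digits: m = 5·ln10 / (−ln 0.8609323) = 11.5129/0.149739 = 76.886; round up → m = 77.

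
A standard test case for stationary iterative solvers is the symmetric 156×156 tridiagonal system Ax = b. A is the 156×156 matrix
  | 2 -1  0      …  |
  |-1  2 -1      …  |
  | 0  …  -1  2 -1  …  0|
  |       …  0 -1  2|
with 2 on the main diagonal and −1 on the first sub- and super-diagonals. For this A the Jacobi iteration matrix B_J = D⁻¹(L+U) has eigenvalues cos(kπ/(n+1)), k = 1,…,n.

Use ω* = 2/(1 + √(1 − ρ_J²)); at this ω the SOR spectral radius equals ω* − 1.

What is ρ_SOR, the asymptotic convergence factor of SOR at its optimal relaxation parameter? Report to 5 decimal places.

ρ_SOR = 0.96077

½·tridiag(1,0,1) at n=156: λ_k = cos(kπ/157); max |λ| at k=1 ⇒ ρ_J = cos(π/157) ≈ 0.99980.
1 − cos²(π/157) = sin²(π/157) ⇒ √(1−ρ_J²) = sin(π/157) = 0.020009.
Then 2/(1+√(1−ρ_J²)) = 2/(1+0.020009); ω* = 2/1.020009 = 1.96077.
At ω = 1.96077 every |λ(B_ω)| = ω−1, so ρ_SOR = 0.96077.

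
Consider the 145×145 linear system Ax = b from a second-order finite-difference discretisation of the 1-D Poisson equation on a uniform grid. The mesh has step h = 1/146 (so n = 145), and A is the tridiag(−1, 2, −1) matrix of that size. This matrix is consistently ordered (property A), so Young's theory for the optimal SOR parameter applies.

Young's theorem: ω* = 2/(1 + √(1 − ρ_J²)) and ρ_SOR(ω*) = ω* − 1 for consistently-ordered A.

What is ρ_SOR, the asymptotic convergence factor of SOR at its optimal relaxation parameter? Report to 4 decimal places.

ρ_SOR = 0.9579

spectrum of D⁻¹(L+U) = {cos(kπ/146) : 1≤k≤145}; ρ_J = cos(π/146) = 0.9998.
1 − cos²(π/146) = sin²(π/146) ⇒ √(1−ρ_J²) = sin(π/146) = 0.02152.
[ω*] 2 ÷ (1 + 0.02152) = 2 ÷ 1.02152 = 1.9579.
[ρ_SOR] ω* − 1 = 0.9579.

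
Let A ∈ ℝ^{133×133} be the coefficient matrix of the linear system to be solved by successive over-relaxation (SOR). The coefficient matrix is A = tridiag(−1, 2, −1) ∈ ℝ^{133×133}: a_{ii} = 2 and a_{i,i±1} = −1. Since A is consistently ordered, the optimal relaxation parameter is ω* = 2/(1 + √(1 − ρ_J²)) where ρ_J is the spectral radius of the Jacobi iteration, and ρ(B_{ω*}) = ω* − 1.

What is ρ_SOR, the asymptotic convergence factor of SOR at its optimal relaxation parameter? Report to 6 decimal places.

With n=133, ρ(Jacobi) = cos(π/134) = 0.999725.
root = sin(π/134) = 0.0234426  (since 1−cos² = sin²).
Young: ω* = 2/(1+√(1−ρ_J²)) = 2/(1+0.0234426) = 2/1.0234426 = 1.954189.
Hence ρ(B_{ω*}) = 1.954189 − 1 = 0.954189.

ρ_SOR = 0.954189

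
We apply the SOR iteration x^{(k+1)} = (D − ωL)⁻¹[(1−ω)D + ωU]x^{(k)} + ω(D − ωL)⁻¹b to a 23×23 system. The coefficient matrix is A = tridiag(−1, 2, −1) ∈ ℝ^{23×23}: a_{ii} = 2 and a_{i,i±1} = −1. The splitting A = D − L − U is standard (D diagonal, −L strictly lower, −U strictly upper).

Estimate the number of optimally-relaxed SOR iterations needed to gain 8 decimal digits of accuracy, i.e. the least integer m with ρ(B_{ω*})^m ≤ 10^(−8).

m = 71

½·tridiag(1,0,1) at n=23: λ_k = cos(kπ/24); max |λ| at k=1 ⇒ ρ_J = cos(π/24) ≈ 0.9914449.
√(1−ρ_J²) simplifies to sin(π/24) = 0.1305262.
Then 2/(1+√(1−ρ_J²)) = 2/(1+0.1305262); ω* = 2/1.1305262 = 1.7690877.
[ρ_SOR] ω* − 1 = 0.7690877.
(0.7690877)^m ≤ 10^{−8}  ⇒  m·ln(0.7690877) ≤ −8·ln10  ⇒  m ≥ 70.161  ⇒  m = 71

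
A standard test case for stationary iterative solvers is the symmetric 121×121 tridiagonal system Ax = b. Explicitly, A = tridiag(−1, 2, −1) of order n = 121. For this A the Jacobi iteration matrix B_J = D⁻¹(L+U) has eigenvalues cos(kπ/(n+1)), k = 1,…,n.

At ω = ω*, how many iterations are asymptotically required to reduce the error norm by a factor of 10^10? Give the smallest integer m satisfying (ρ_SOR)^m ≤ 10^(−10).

[ρ_J] n=121: ρ(B_J) = cos(π/(n+1)) = cos(π/122) = 0.9996685.
√(1−ρ_J²) simplifies to sin(π/122) = 0.0257479.
Then 2/(1+√(1−ρ_J²)) = 2/(1+0.0257479); ω* = 2/1.0257479 = 1.9497968.
At ω = 1.9497968 every |λ(B_ω)| = ω−1, so ρ_SOR = 0.9497968.
m ≥ 10·ln10 / (−ln 0.9497968) = 447.042; smallest integer m = 448.

m = 448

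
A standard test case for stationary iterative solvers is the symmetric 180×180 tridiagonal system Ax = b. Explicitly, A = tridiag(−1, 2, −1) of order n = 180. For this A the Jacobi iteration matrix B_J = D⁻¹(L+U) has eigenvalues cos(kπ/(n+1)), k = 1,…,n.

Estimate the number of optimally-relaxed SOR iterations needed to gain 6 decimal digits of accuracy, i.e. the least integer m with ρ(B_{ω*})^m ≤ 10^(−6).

B_J for the 180×180 system has eigenvalues cos(kπ/181); ρ_J = cos(π/181) = 0.9998494.
√(1 − cos²(π/181)) = sin(π/181) ≈ 0.0173560.
[ω*] 2 ÷ (1 + 0.0173560) = 2 ÷ 1.0173560 = 1.9658802.
and ρ(B_{ω*}) = 1.9658802 − 1 = 0.9658802.
m ≥ 6·ln10 / (−ln 0.9658802) = 397.963; smallest integer m = 398.

m = 398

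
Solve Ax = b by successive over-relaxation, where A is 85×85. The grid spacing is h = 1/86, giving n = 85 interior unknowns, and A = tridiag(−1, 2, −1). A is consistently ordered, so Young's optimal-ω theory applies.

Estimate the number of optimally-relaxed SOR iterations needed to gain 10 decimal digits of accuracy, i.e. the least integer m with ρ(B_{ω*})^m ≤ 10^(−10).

ρ_J = max_k |cos(kπ/86)| = cos(π/86) = 0.9993328
√(1 − cos²(π/86)) = sin(π/86) ≈ 0.0365220.
Young: ω* = 2/(1+√(1−ρ_J²)) = 2/(1+0.0365220) = 2/1.0365220 = 1.9295297.
and ρ(B_{ω*}) = 1.9295297 − 1 = 0.9295297.
ρ_SOR^m ≤ 10^(−10) ⇔ m ≥ 10·ln10/(−ln 0.9295297) = 23.0259/0.0730765 = 315.093; m = ⌈315.093⌉ = 316.

m = 316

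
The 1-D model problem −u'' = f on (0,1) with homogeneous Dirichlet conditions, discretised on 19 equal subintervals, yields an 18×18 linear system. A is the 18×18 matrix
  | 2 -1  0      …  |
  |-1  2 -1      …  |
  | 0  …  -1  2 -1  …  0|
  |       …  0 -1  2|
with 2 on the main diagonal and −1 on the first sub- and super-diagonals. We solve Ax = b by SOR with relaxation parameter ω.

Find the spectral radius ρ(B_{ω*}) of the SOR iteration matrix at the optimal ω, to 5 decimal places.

[ρ_J] n=18: ρ(B_J) = cos(π/(n+1)) = cos(π/19) = 0.98636.
√(1−ρ_J²) simplifies to sin(π/19) = 0.164595.
Then 2/(1+√(1−ρ_J²)) = 2/(1+0.164595); ω* = 2/1.164595 = 1.71734.
Hence ρ(B_{ω*}) = 1.71734 − 1 = 0.71734.

ρ_SOR = 0.71734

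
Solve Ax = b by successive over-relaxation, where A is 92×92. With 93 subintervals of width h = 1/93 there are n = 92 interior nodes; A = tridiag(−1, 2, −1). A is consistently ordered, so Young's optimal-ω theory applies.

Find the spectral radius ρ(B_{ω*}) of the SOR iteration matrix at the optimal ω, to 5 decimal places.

[ρ_J] n=92: ρ(B_J) = cos(π/(n+1)) = cos(π/93) = 0.99943.
√(1 − cos²(π/93)) = sin(π/93) ≈ 0.033774.
So ω* = 2/1.033774 = 1.93466 (Young).
At ω = 1.93466 every |λ(B_ω)| = ω−1, so ρ_SOR = 0.93466.

ρ_SOR = 0.93466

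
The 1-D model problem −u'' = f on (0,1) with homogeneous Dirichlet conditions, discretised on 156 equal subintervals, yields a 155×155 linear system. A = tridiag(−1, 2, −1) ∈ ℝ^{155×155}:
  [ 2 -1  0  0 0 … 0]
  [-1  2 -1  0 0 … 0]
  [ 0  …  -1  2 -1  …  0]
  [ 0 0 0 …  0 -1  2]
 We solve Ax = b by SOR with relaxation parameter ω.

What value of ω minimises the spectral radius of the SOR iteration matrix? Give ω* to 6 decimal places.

ρ_J = max_k |cos(kπ/156)| = cos(π/156) = 0.999797
1 − cos²(π/156) = sin²(π/156) ⇒ √(1−ρ_J²) = sin(π/156) = 0.0201371.
ω* = 2/(1 + 0.0201371) = 2/1.0201371 = 1.960521.
ρ_SOR = ω* − 1 ≈ 0.960521.

ω* = 1.960521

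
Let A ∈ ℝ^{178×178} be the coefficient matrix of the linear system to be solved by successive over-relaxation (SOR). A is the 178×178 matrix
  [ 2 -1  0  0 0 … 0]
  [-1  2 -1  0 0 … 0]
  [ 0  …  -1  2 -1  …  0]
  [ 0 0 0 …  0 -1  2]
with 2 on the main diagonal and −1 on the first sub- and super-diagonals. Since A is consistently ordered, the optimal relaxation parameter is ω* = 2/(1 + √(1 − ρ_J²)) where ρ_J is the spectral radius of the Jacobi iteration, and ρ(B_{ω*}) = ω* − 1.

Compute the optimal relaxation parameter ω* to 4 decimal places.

½·tridiag(1,0,1) at n=178: λ_k = cos(kπ/179); max |λ| at k=1 ⇒ ρ_J = cos(π/179) ≈ 0.9998.
root = sin(π/179) = 0.01755  (since 1−cos² = sin²).
ω* = 2/(1+0.01755) = 1.9655
[ρ_SOR] ω* − 1 = 0.9655.

ω* = 1.9655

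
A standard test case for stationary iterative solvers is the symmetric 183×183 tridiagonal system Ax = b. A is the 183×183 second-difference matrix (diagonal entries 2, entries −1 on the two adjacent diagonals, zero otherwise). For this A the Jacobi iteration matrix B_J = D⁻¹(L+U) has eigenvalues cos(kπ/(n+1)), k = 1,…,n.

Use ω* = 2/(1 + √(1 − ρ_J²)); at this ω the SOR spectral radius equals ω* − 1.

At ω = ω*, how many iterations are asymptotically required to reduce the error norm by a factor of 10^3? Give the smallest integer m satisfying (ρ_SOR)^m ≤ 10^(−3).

m = 203

½·tridiag(1,0,1) at n=183: λ_k = cos(kπ/184); max |λ| at k=1 ⇒ ρ_J = cos(π/184) ≈ 0.9998542.
√(1−ρ_J²) simplifies to sin(π/184) = 0.0170730.
[ω*] 2 ÷ (1 + 0.0170730) = 2 ÷ 1.0170730 = 1.9664272.
and ρ(B_{ω*}) = 1.9664272 − 1 = 0.9664272.
Need (0.9664272)^m ≤ 10^(−3): m ≥ 3·ln10/|ln 0.9664272| = 6.90776/0.0341493 = 202.281 ⇒ m = 203.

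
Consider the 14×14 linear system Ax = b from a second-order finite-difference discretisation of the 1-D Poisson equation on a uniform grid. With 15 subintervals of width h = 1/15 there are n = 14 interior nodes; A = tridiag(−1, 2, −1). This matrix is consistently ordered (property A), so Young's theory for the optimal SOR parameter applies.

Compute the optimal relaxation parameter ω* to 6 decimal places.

ω* = 1.655750

With n=14, ρ(Jacobi) = cos(π/15) = 0.978148.
root = sin(π/15) = 0.2079117  (since 1−cos² = sin²).
ω* = 2 / (1 + 0.2079117) = 2 / 1.2079117 ≈ 1.655750.
ρ_SOR = ω* − 1 = 1.655750 − 1 = 0.655750.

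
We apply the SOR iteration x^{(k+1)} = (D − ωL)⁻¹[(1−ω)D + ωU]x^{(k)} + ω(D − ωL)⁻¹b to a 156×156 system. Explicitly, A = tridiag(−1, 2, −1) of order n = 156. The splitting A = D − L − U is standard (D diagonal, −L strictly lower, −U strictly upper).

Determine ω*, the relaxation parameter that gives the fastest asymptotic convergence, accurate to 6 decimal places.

ω* = 1.960767

[ρ_J] n=156: ρ(B_J) = cos(π/(n+1)) = cos(π/157) = 0.999800.
√(1−ρ_J²) = |sin(π/157)| = 0.0200088
ω* = 2/(1 + 0.0200088) = 2/1.0200088 = 1.960767.
Hence ρ(B_{ω*}) = 1.960767 − 1 = 0.960767.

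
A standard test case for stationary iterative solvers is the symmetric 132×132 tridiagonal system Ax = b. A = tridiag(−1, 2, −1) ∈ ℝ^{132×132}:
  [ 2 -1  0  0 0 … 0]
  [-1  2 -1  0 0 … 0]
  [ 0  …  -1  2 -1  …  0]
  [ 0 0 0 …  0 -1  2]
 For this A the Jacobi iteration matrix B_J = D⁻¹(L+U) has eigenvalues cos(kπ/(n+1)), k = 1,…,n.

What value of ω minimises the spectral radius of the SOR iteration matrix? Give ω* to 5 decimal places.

[ρ_J] n=132: ρ(B_J) = cos(π/(n+1)) = cos(π/133) = 0.99972.
1 − cos²(π/133) = sin²(π/133) ⇒ √(1−ρ_J²) = sin(π/133) = 0.023619.
Then 2/(1+√(1−ρ_J²)) = 2/(1+0.023619); ω* = 2/1.023619 = 1.95385.
ρ_SOR = ω* − 1 = 1.95385 − 1 = 0.95385.

ω* = 1.95385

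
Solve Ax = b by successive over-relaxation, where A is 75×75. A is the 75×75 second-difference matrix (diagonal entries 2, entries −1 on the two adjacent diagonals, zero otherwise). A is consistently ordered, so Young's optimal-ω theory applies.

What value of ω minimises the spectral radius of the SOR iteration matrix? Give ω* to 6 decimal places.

B_J for the 75×75 system has eigenvalues cos(kπ/76); ρ_J = cos(π/76) = 0.999146.
1 − cos²(π/76) = sin²(π/76) ⇒ √(1−ρ_J²) = sin(π/76) = 0.0413250.
So ω* = 2/1.0413250 = 1.920630 (Young).
ρ(B_{ω*}) = ω*−1 = 0.920630

ω* = 1.920630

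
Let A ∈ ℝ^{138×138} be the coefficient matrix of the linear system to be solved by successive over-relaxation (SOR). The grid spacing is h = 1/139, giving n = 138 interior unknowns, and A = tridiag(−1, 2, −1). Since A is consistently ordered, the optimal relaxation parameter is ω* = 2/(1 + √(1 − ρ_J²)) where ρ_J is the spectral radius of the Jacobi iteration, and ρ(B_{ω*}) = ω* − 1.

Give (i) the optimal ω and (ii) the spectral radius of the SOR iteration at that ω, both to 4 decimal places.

With n=138, ρ(Jacobi) = cos(π/139) = 0.9997.
root = sin(π/139) = 0.02260  (since 1−cos² = sin²).
ω* = 2/(1+0.02260) = 1.9558
Hence ρ(B_{ω*}) = 1.9558 − 1 = 0.9558.

ω* = 1.9558, ρ_SOR = 0.9558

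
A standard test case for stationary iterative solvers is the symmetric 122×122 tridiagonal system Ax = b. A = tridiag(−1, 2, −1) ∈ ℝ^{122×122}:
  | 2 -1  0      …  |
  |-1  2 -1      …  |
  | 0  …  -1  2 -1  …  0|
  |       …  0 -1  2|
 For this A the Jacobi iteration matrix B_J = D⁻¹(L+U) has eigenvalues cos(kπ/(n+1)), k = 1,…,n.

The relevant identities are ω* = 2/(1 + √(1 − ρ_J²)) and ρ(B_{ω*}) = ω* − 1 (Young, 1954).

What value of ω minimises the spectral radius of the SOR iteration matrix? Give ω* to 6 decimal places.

½·tridiag(1,0,1) at n=122: λ_k = cos(kπ/123); max |λ| at k=1 ⇒ ρ_J = cos(π/123) ≈ 0.999674.
1 − cos²(π/123) = sin²(π/123) ⇒ √(1−ρ_J²) = sin(π/123) = 0.0255386.
[ω*] 2 ÷ (1 + 0.0255386) = 2 ÷ 1.0255386 = 1.950195.
ρ_SOR = ω* − 1 = 1.950195 − 1 = 0.950195.

ω* = 1.950195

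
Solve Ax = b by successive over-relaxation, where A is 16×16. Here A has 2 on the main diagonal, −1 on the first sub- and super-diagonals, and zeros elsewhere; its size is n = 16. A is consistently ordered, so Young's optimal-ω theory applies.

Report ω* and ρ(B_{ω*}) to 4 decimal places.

ω* = 1.6895, ρ_SOR = 0.6895

ρ_J = max_k |cos(kπ/17)| = cos(π/17) = 0.9830
√(1 − cos²(π/17)) = sin(π/17) ≈ 0.18375.
ω* = 2/(1 + 0.18375) = 2/1.18375 = 1.6895.
ρ_SOR = ω* − 1 ≈ 0.6895.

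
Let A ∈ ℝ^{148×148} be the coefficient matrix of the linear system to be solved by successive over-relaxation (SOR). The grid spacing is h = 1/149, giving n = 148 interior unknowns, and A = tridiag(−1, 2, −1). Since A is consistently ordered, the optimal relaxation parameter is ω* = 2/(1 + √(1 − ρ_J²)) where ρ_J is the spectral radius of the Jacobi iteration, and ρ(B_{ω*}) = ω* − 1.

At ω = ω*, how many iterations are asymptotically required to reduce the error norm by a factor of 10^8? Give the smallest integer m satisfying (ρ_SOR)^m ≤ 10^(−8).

½·tridiag(1,0,1) at n=148: λ_k = cos(kπ/149); max |λ| at k=1 ⇒ ρ_J = cos(π/149) ≈ 0.9997777.
√(1 − cos²(π/149)) = sin(π/149) ≈ 0.0210830.
[ω*] 2 ÷ (1 + 0.0210830) = 2 ÷ 1.0210830 = 1.9587046.
ρ_SOR = ω* − 1 = 1.9587046 − 1 = 0.9587046.
ρ_SOR^m ≤ 10^(−8) ⇔ m ≥ 8·ln10/(−ln 0.9587046) = 18.4207/0.0421723 = 436.796; m = ⌈436.796⌉ = 437.

m = 437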